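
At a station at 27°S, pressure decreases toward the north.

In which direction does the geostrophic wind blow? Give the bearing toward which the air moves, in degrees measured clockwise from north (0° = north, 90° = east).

270°

The pressure-gradient force points toward the north (bearing 000°).
Geostrophic balance: in the Southern Hemisphere the Coriolis force deflects motion to the left, so the geostrophic wind blows 90° to the left of the pressure-gradient force (low pressure on the right).
Rotating 000° by 90° counterclockwise gives 270° — the wind blows toward the west.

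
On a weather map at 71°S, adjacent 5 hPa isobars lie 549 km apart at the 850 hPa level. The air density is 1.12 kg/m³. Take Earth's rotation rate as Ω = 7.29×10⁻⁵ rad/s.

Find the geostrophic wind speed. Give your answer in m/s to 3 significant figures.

5.90 m/s

Coriolis parameter at 71°S:
f = 2Ω sin φ = 2 × 7.29×10⁻⁵ × sin 71° = 1.38×10⁻⁴ s⁻¹
Pressure gradient: |∂P/∂n| = 500 Pa / 549000 m = 9.11×10⁻⁴ Pa/m
Geostrophic balance (pressure-gradient force = Coriolis force):
V_g = (1/(fρ)) |∂P/∂n| = 9.11×10⁻⁴ / (1.38×10⁻⁴ × 1.12) = 5.90 m/s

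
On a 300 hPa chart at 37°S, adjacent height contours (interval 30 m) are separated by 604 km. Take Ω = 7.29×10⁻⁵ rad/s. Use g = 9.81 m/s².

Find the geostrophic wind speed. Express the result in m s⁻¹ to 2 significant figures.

Coriolis parameter at 37°S:
f = 2Ω sin φ = 2 × 7.29×10⁻⁵ × sin 37° = 8.77×10⁻⁵ s⁻¹
Height gradient: |∂Z/∂n| = 30 m / 604000 m = 4.97×10⁻⁵
On a pressure surface, geostrophic balance gives V_g = (g/f)|∂Z/∂n|:
V_g = 9.81 × 4.97×10⁻⁵ / 8.77×10⁻⁵ = 5.55 m/s

5.6 m s⁻¹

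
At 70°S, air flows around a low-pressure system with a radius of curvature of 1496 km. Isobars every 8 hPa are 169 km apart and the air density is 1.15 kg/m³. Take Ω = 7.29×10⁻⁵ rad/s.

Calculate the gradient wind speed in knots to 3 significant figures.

Coriolis parameter at 70°S:
f = 2Ω sin φ = 2 × 7.29×10⁻⁵ × sin 70° = 1.37×10⁻⁴ s⁻¹
Pressure gradient: |∂P/∂n| = 800 Pa / 169000 m = 4.73×10⁻³ Pa/m
Geostrophic speed: V_g = |∂P/∂n|/(fρ) = 4.73×10⁻³/(1.37×10⁻⁴ × 1.15) = 30.0 m/s
Around a low, centrifugal force acts outward with Coriolis, so pressure-gradient force balances both:
(1/ρ)|∂P/∂n| = fV + V²/R  →  V² + fR·V − fR·V_g = 0
With fR = 1.37×10⁻⁴ × 1496×10³ m = 205 m/s:
V = [−fR + √((fR)² + 4 fR V_g)]/2 = [−205 + √(205² + 4×205×30)]/2 = 26.6 m/s
Subgeostrophic (V < V_g = 30 m/s), as expected around a low.
Converting: 26.6 m/s × 1.944 = 51.7 knots

51.7 knots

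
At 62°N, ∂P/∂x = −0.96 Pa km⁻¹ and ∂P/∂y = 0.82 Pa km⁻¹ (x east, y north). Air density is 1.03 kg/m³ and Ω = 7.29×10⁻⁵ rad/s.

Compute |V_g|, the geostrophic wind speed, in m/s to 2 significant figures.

Coriolis parameter at 62°N:
f = 2Ω sin φ = 2 × 7.29×10⁻⁵ × sin 62° = 1.29×10⁻⁴ s⁻¹
Component geostrophic relations (x east, y north):
u_g = −(1/(fρ)) ∂P/∂y,  v_g = (1/(fρ)) ∂P/∂x
u_g = −(0.82×10⁻³)/(1.29×10⁻⁴ × 1.03) = −6.18 m/s;  v_g = (−0.96×10⁻³)/(1.29×10⁻⁴ × 1.03) = −7.24 m/s
|V_g| = √(u_g² + v_g²) = 9.52 m/s

9.5 m/s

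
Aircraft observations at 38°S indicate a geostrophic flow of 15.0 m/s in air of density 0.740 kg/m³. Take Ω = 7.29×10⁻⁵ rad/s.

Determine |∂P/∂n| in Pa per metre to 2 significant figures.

1.0×10⁻³ Pa/m

Coriolis parameter at 38°S:
f = 2Ω sin φ = 2 × 7.29×10⁻⁵ × sin 38° = 8.98×10⁻⁵ s⁻¹
Geostrophic balance rearranged: |∂P/∂n| = f ρ V_g
|∂P/∂n| = 8.98×10⁻⁵ × 0.740 × 15.0 = 9.96×10⁻⁴ Pa/m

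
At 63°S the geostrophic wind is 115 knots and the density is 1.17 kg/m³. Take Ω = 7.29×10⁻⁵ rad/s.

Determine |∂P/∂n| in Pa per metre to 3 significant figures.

Coriolis parameter at 63°S:
f = 2Ω sin φ = 2 × 7.29×10⁻⁵ × sin 63° = 1.30×10⁻⁴ s⁻¹
Wind speed in SI: 115 knots = 59.2 m/s
Geostrophic balance rearranged: |∂P/∂n| = f ρ V_g
|∂P/∂n| = 1.30×10⁻⁴ × 1.17 × 59.2 = 8.99×10⁻³ Pa/m

8.99×10⁻³ Pa/m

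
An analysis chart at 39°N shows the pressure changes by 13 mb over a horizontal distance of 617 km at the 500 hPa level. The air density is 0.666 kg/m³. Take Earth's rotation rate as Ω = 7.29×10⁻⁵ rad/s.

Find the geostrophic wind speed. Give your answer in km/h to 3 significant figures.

Coriolis parameter at 39°N:
f = 2Ω sin φ = 2 × 7.29×10⁻⁵ × sin 39° = 9.18×10⁻⁵ s⁻¹
Pressure gradient: |∂P/∂n| = 1300 Pa / 617000 m = 2.11×10⁻³ Pa/m
Geostrophic balance (pressure-gradient force = Coriolis force):
V_g = (1/(fρ)) |∂P/∂n| = 2.11×10⁻³ / (9.18×10⁻⁵ × 0.666) = 34.5 m/s
Converting: 34.5 m/s × 3.6 = 124 km/h

124 km/h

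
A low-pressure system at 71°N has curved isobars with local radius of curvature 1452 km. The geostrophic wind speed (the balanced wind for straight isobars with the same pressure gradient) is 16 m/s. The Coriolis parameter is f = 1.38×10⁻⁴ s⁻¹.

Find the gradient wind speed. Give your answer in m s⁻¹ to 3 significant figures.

14.9 m s⁻¹

Around a low, centrifugal force acts outward with Coriolis, so pressure-gradient force balances both:
(1/ρ)|∂P/∂n| = fV + V²/R  →  V² + fR·V − fR·V_g = 0
With fR = 1.38×10⁻⁴ × 1452×10³ m = 200 m/s:
V = [−fR + √((fR)² + 4 fR V_g)]/2 = [−200 + √(200² + 4×200×16)]/2 = 14.9 m/s
Subgeostrophic (V < V_g = 16 m/s), as expected around a low.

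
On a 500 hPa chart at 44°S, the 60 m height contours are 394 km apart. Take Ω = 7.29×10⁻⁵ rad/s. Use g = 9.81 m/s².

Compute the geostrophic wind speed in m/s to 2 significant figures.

Coriolis parameter at 44°S:
f = 2Ω sin φ = 2 × 7.29×10⁻⁵ × sin 44° = 1.01×10⁻⁴ s⁻¹
Height gradient: |∂Z/∂n| = 60 m / 394000 m = 1.52×10⁻⁴
On a pressure surface, geostrophic balance gives V_g = (g/f)|∂Z/∂n|:
V_g = 9.81 × 1.52×10⁻⁴ / 1.01×10⁻⁴ = 14.8 m/s

15 m/s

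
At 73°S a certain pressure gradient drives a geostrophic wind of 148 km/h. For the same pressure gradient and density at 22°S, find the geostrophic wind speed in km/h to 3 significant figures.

With the same pressure gradient and density, V_g ∝ 1/f ∝ 1/sin φ.
V₂ = V₁ · sin φ₁ / sin φ₂ = 148 × sin 73° / sin 22°
V₂ = 148 × 0.9563/0.3746 = 378 km/h

378 km/h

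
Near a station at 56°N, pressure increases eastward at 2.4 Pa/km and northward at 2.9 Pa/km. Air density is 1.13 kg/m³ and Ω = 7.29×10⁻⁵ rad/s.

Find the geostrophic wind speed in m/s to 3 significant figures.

27.6 m/s

Coriolis parameter at 56°N:
f = 2Ω sin φ = 2 × 7.29×10⁻⁵ × sin 56° = 1.21×10⁻⁴ s⁻¹
Component geostrophic relations (x east, y north):
u_g = −(1/(fρ)) ∂P/∂y,  v_g = (1/(fρ)) ∂P/∂x
u_g = −(2.9×10⁻³)/(1.21×10⁻⁴ × 1.13) = −21.2 m/s;  v_g = (2.4×10⁻³)/(1.21×10⁻⁴ × 1.13) = 17.6 m/s
|V_g| = √(u_g² + v_g²) = 27.6 m/s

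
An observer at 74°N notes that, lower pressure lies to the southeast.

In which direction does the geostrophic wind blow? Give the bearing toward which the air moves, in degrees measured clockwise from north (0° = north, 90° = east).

The pressure-gradient force points toward the southeast (bearing 135°).
Geostrophic balance: in the Northern Hemisphere the Coriolis force deflects motion to the right, so the geostrophic wind blows 90° to the right of the pressure-gradient force (low pressure on the left).
Rotating 135° by 90° clockwise gives 225° — the wind blows toward the southwest.

225°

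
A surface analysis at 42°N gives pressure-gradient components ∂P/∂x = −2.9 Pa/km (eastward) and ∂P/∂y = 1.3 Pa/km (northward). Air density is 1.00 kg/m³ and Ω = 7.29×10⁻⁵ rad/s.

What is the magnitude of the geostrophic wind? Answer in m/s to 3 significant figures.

Coriolis parameter at 42°N:
f = 2Ω sin φ = 2 × 7.29×10⁻⁵ × sin 42° = 9.76×10⁻⁵ s⁻¹
Component geostrophic relations (x east, y north):
u_g = −(1/(fρ)) ∂P/∂y,  v_g = (1/(fρ)) ∂P/∂x
u_g = −(1.3×10⁻³)/(9.76×10⁻⁵ × 1.00) = −13.3 m/s;  v_g = (−2.9×10⁻³)/(9.76×10⁻⁵ × 1.00) = −29.7 m/s
|V_g| = √(u_g² + v_g²) = 32.6 m/s

32.6 m/s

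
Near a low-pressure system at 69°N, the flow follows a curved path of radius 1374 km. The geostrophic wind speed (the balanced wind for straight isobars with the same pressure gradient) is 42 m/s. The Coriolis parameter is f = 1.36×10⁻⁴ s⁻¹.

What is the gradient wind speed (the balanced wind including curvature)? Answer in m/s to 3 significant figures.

Around a low, centrifugal force acts outward with Coriolis, so pressure-gradient force balances both:
(1/ρ)|∂P/∂n| = fV + V²/R  →  V² + fR·V − fR·V_g = 0
With fR = 1.36×10⁻⁴ × 1374×10³ m = 187 m/s:
V = [−fR + √((fR)² + 4 fR V_g)]/2 = [−187 + √(187² + 4×187×42)]/2 = 35.3 m/s
Subgeostrophic (V < V_g = 42 m/s), as expected around a low.

35.3 m/s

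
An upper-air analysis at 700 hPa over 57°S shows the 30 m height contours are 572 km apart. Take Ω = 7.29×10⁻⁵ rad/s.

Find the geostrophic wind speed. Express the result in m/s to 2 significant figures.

4.2 m/s

Coriolis parameter at 57°S:
f = 2Ω sin φ = 2 × 7.29×10⁻⁵ × sin 57° = 1.22×10⁻⁴ s⁻¹
Height gradient: |∂Z/∂n| = 30 m / 572000 m = 5.24×10⁻⁵
On a pressure surface, geostrophic balance gives V_g = (g/f)|∂Z/∂n|:
V_g = 9.81 × 5.24×10⁻⁵ / 1.22×10⁻⁴ = 4.21 m/s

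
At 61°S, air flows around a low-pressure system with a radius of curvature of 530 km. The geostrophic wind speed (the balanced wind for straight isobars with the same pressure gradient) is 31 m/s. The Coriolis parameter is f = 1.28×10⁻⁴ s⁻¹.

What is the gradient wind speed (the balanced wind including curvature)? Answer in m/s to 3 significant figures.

23.1 m/s

Around a low, centrifugal force acts outward with Coriolis, so pressure-gradient force balances both:
(1/ρ)|∂P/∂n| = fV + V²/R  →  V² + fR·V − fR·V_g = 0
With fR = 1.28×10⁻⁴ × 530×10³ m = 67.8 m/s:
V = [−fR + √((fR)² + 4 fR V_g)]/2 = [−67.8 + √(67.8² + 4×67.8×31)]/2 = 23.1 m/s
Subgeostrophic (V < V_g = 31 m/s), as expected around a low.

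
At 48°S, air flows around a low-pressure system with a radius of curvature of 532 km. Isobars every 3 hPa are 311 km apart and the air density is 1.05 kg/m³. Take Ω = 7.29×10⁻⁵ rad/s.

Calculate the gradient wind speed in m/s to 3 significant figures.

Coriolis parameter at 48°S:
f = 2Ω sin φ = 2 × 7.29×10⁻⁵ × sin 48° = 1.08×10⁻⁴ s⁻¹
Pressure gradient: |∂P/∂n| = 300 Pa / 311000 m = 9.65×10⁻⁴ Pa/m
Geostrophic speed: V_g = |∂P/∂n|/(fρ) = 9.65×10⁻⁴/(1.08×10⁻⁴ × 1.05) = 8.48 m/s
Around a low, centrifugal force acts outward with Coriolis, so pressure-gradient force balances both:
(1/ρ)|∂P/∂n| = fV + V²/R  →  V² + fR·V − fR·V_g = 0
With fR = 1.08×10⁻⁴ × 532×10³ m = 57.6 m/s:
V = [−fR + √((fR)² + 4 fR V_g)]/2 = [−57.6 + √(57.6² + 4×57.6×8.48)]/2 = 7.5 m/s
Subgeostrophic (V < V_g = 8.48 m/s), as expected around a low.

7.50 m/s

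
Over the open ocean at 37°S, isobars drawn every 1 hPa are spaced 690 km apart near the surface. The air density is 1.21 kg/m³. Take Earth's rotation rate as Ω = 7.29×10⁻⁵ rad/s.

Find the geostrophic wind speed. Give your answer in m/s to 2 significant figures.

1.4 m/s

Coriolis parameter at 37°S:
f = 2Ω sin φ = 2 × 7.29×10⁻⁵ × sin 37° = 8.77×10⁻⁵ s⁻¹
Pressure gradient: |∂P/∂n| = 100 Pa / 690000 m = 1.45×10⁻⁴ Pa/m
Geostrophic balance (pressure-gradient force = Coriolis force):
V_g = (1/(fρ)) |∂P/∂n| = 1.45×10⁻⁴ / (8.77×10⁻⁵ × 1.21) = 1.37 m/s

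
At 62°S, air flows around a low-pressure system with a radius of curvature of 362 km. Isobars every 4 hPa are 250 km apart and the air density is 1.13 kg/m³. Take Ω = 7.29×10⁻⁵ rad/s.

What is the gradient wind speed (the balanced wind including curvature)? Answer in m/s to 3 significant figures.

9.19 m/s

Coriolis parameter at 62°S:
f = 2Ω sin φ = 2 × 7.29×10⁻⁵ × sin 62° = 1.29×10⁻⁴ s⁻¹
Pressure gradient: |∂P/∂n| = 400 Pa / 250000 m = 1.60×10⁻³ Pa/m
Geostrophic speed: V_g = |∂P/∂n|/(fρ) = 1.60×10⁻³/(1.29×10⁻⁴ × 1.13) = 11.0 m/s
Around a low, centrifugal force acts outward with Coriolis, so pressure-gradient force balances both:
(1/ρ)|∂P/∂n| = fV + V²/R  →  V² + fR·V − fR·V_g = 0
With fR = 1.29×10⁻⁴ × 362×10³ m = 46.6 m/s:
V = [−fR + √((fR)² + 4 fR V_g)]/2 = [−46.6 + √(46.6² + 4×46.6×11)]/2 = 9.19 m/s
Subgeostrophic (V < V_g = 11 m/s), as expected around a low.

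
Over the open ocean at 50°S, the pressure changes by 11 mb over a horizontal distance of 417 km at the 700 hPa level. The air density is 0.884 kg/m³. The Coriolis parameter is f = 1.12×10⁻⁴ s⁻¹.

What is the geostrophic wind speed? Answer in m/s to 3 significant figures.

26.6 m/s

Pressure gradient: |∂P/∂n| = 1100 Pa / 417000 m = 2.64×10⁻³ Pa/m
Geostrophic balance (pressure-gradient force = Coriolis force):
V_g = (1/(fρ)) |∂P/∂n| = 2.64×10⁻³ / (1.12×10⁻⁴ × 0.884) = 26.6 m/s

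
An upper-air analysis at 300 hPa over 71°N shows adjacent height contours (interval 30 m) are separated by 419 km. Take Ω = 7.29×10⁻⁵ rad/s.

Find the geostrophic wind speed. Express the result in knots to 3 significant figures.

Coriolis parameter at 71°N:
f = 2Ω sin φ = 2 × 7.29×10⁻⁵ × sin 71° = 1.38×10⁻⁴ s⁻¹
Height gradient: |∂Z/∂n| = 30 m / 419000 m = 7.16×10⁻⁵
On a pressure surface, geostrophic balance gives V_g = (g/f)|∂Z/∂n|:
V_g = 9.81 × 7.16×10⁻⁵ / 1.38×10⁻⁴ = 5.10 m/s
Converting: 5.10 m/s × 1.944 = 9.90 knots

9.90 knots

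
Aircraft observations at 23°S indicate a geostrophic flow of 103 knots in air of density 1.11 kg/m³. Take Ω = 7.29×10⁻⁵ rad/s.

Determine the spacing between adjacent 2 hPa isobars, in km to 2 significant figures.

Coriolis parameter at 23°S:
f = 2Ω sin φ = 2 × 7.29×10⁻⁵ × sin 23° = 5.70×10⁻⁵ s⁻¹
Wind speed in SI: 103 knots = 53.0 m/s
Geostrophic balance rearranged: |∂P/∂n| = f ρ V_g
|∂P/∂n| = 5.70×10⁻⁵ × 1.11 × 53.0 = 3.35×10⁻³ Pa/m
Isobar spacing: Δn = ΔP/|∂P/∂n| = 200 Pa / 3.35×10⁻³ Pa/m = 59689 m ≈ 60 km

60 km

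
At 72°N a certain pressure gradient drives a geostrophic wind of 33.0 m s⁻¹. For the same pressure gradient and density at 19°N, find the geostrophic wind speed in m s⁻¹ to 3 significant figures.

96.4 m s⁻¹

With the same pressure gradient and density, V_g ∝ 1/f ∝ 1/sin φ.
V₂ = V₁ · sin φ₁ / sin φ₂ = 33.0 × sin 72° / sin 19°
V₂ = 33.0 × 0.9511/0.3256 = 96.4 m s⁻¹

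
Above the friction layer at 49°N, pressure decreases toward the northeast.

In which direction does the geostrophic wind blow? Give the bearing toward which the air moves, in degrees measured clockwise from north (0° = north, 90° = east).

The pressure-gradient force points toward the northeast (bearing 045°).
Geostrophic balance: in the Northern Hemisphere the Coriolis force deflects motion to the right, so the geostrophic wind blows 90° to the right of the pressure-gradient force (low pressure on the left).
Rotating 045° by 90° clockwise gives 135° — the wind blows toward the southeast.

135°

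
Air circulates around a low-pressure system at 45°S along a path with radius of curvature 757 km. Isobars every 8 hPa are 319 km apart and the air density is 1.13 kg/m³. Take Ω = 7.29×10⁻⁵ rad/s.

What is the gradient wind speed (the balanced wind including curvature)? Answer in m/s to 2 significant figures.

Coriolis parameter at 45°S:
f = 2Ω sin φ = 2 × 7.29×10⁻⁵ × sin 45° = 1.03×10⁻⁴ s⁻¹
Pressure gradient: |∂P/∂n| = 800 Pa / 319000 m = 2.51×10⁻³ Pa/m
Geostrophic speed: V_g = |∂P/∂n|/(fρ) = 2.51×10⁻³/(1.03×10⁻⁴ × 1.13) = 21.5 m/s
Around a low, centrifugal force acts outward with Coriolis, so pressure-gradient force balances both:
(1/ρ)|∂P/∂n| = fV + V²/R  →  V² + fR·V − fR·V_g = 0
With fR = 1.03×10⁻⁴ × 757×10³ m = 78.0 m/s:
V = [−fR + √((fR)² + 4 fR V_g)]/2 = [−78.0 + √(78.0² + 4×78.0×21.5)]/2 = 17.6 m/s
Subgeostrophic (V < V_g = 21.5 m/s), as expected around a low.

18 m/s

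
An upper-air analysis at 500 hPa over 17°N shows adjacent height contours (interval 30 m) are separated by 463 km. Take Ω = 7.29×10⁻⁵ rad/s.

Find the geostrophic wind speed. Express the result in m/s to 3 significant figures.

14.9 m/s

Coriolis parameter at 17°N:
f = 2Ω sin φ = 2 × 7.29×10⁻⁵ × sin 17° = 4.26×10⁻⁵ s⁻¹
Height gradient: |∂Z/∂n| = 30 m / 463000 m = 6.48×10⁻⁵
On a pressure surface, geostrophic balance gives V_g = (g/f)|∂Z/∂n|:
V_g = 9.81 × 6.48×10⁻⁵ / 4.26×10⁻⁵ = 14.9 m/s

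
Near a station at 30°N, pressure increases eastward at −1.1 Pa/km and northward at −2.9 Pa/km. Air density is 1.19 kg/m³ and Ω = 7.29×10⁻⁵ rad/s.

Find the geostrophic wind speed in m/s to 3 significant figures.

35.8 m/s

Coriolis parameter at 30°N:
f = 2Ω sin φ = 2 × 7.29×10⁻⁵ × sin 30° = 7.29×10⁻⁵ s⁻¹
Component geostrophic relations (x east, y north):
u_g = −(1/(fρ)) ∂P/∂y,  v_g = (1/(fρ)) ∂P/∂x
u_g = −(−2.9×10⁻³)/(7.29×10⁻⁵ × 1.19) = 33.4 m/s;  v_g = (−1.1×10⁻³)/(7.29×10⁻⁵ × 1.19) = −12.7 m/s
|V_g| = √(u_g² + v_g²) = 35.8 m/s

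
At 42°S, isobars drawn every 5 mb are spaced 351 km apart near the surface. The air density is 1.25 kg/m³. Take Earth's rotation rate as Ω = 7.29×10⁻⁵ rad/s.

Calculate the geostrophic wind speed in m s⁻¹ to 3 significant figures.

11.7 m s⁻¹

Coriolis parameter at 42°S:
f = 2Ω sin φ = 2 × 7.29×10⁻⁵ × sin 42° = 9.76×10⁻⁵ s⁻¹
Pressure gradient: |∂P/∂n| = 500 Pa / 351000 m = 1.42×10⁻³ Pa/m
Geostrophic balance (pressure-gradient force = Coriolis force):
V_g = (1/(fρ)) |∂P/∂n| = 1.42×10⁻³ / (9.76×10⁻⁵ × 1.25) = 11.7 m/s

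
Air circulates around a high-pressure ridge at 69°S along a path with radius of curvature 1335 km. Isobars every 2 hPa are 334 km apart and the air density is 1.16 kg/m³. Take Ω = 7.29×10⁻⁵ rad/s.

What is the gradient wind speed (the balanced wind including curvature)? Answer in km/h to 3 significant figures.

14.0 km/h

Coriolis parameter at 69°S:
f = 2Ω sin φ = 2 × 7.29×10⁻⁵ × sin 69° = 1.36×10⁻⁴ s⁻¹
Pressure gradient: |∂P/∂n| = 200 Pa / 334000 m = 5.99×10⁻⁴ Pa/m
Geostrophic speed: V_g = |∂P/∂n|/(fρ) = 5.99×10⁻⁴/(1.36×10⁻⁴ × 1.16) = 3.79 m/s
Around a high, pressure-gradient force acts outward with centrifugal, so Coriolis balances both:
fV = (1/ρ)|∂P/∂n| + V²/R  →  V² − fR·V + fR·V_g = 0
With fR = 1.36×10⁻⁴ × 1335×10³ m = 182 m/s:
V = [fR − √((fR)² − 4 fR V_g)]/2 = [182 − √(182² − 4×182×3.79)]/2 = 3.88 m/s
Supergeostrophic (V > V_g = 3.79 m/s), as expected around a high.
Converting: 3.88 m/s × 3.6 = 14.0 km/h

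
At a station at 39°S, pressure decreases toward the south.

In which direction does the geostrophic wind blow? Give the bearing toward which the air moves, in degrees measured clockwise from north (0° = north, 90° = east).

The pressure-gradient force points toward the south (bearing 180°).
Geostrophic balance: in the Southern Hemisphere the Coriolis force deflects motion to the left, so the geostrophic wind blows 90° to the left of the pressure-gradient force (low pressure on the right).
Rotating 180° by 90° counterclockwise gives 090° — the wind blows toward the east.

090°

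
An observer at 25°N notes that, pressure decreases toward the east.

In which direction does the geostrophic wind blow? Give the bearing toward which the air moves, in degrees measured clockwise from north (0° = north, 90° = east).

The pressure-gradient force points toward the east (bearing 090°).
Geostrophic balance: in the Northern Hemisphere the Coriolis force deflects motion to the right, so the geostrophic wind blows 90° to the right of the pressure-gradient force (low pressure on the left).
Rotating 090° by 90° clockwise gives 180° — the wind blows toward the south.

180°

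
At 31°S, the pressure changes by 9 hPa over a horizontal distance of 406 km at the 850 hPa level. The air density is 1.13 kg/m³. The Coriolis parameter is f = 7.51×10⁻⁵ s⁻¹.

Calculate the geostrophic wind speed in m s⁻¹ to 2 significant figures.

26 m s⁻¹

Pressure gradient: |∂P/∂n| = 900 Pa / 406000 m = 2.22×10⁻³ Pa/m
Geostrophic balance (pressure-gradient force = Coriolis force):
V_g = (1/(fρ)) |∂P/∂n| = 2.22×10⁻³ / (7.51×10⁻⁵ × 1.13) = 26.1 m/s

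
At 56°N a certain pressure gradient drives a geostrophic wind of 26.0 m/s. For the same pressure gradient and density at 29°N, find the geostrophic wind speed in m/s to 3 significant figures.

44.5 m/s

With the same pressure gradient and density, V_g ∝ 1/f ∝ 1/sin φ.
V₂ = V₁ · sin φ₁ / sin φ₂ = 26.0 × sin 56° / sin 29°
V₂ = 26.0 × 0.8290/0.4848 = 44.5 m/s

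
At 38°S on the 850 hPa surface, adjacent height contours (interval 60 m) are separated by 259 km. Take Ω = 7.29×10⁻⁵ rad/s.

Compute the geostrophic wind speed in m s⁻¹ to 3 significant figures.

25.3 m s⁻¹

Coriolis parameter at 38°S:
f = 2Ω sin φ = 2 × 7.29×10⁻⁵ × sin 38° = 8.98×10⁻⁵ s⁻¹
Height gradient: |∂Z/∂n| = 60 m / 259000 m = 2.32×10⁻⁴
On a pressure surface, geostrophic balance gives V_g = (g/f)|∂Z/∂n|:
V_g = 9.81 × 2.32×10⁻⁴ / 8.98×10⁻⁵ = 25.3 m/s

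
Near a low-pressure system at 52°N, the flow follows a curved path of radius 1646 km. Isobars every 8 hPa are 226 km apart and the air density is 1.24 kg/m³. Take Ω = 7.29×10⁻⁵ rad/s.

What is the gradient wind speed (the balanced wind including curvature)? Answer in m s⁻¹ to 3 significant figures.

22.2 m s⁻¹

Coriolis parameter at 52°N:
f = 2Ω sin φ = 2 × 7.29×10⁻⁵ × sin 52° = 1.15×10⁻⁴ s⁻¹
Pressure gradient: |∂P/∂n| = 800 Pa / 226000 m = 3.54×10⁻³ Pa/m
Geostrophic speed: V_g = |∂P/∂n|/(fρ) = 3.54×10⁻³/(1.15×10⁻⁴ × 1.24) = 24.8 m/s
Around a low, centrifugal force acts outward with Coriolis, so pressure-gradient force balances both:
(1/ρ)|∂P/∂n| = fV + V²/R  →  V² + fR·V − fR·V_g = 0
With fR = 1.15×10⁻⁴ × 1646×10³ m = 189 m/s:
V = [−fR + √((fR)² + 4 fR V_g)]/2 = [−189 + √(189² + 4×189×24.8)]/2 = 22.2 m/s
Subgeostrophic (V < V_g = 24.8 m/s), as expected around a low.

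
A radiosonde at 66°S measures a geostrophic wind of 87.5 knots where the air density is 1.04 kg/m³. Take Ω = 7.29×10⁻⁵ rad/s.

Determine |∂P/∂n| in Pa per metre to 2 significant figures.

Coriolis parameter at 66°S:
f = 2Ω sin φ = 2 × 7.29×10⁻⁵ × sin 66° = 1.33×10⁻⁴ s⁻¹
Wind speed in SI: 87.5 knots = 45.0 m/s
Geostrophic balance rearranged: |∂P/∂n| = f ρ V_g
|∂P/∂n| = 1.33×10⁻⁴ × 1.04 × 45.0 = 6.24×10⁻³ Pa/m

6.2×10⁻³ Pa/m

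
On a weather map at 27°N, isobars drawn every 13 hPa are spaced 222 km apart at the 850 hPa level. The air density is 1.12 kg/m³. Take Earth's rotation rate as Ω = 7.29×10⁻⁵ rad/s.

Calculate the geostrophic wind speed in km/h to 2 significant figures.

280 km/h

Coriolis parameter at 27°N:
f = 2Ω sin φ = 2 × 7.29×10⁻⁵ × sin 27° = 6.62×10⁻⁵ s⁻¹
Pressure gradient: |∂P/∂n| = 1300 Pa / 222000 m = 5.86×10⁻³ Pa/m
Geostrophic balance (pressure-gradient force = Coriolis force):
V_g = (1/(fρ)) |∂P/∂n| = 5.86×10⁻³ / (6.62×10⁻⁵ × 1.12) = 79.0 m/s
Converting: 79.0 m/s × 3.6 = 280 km/h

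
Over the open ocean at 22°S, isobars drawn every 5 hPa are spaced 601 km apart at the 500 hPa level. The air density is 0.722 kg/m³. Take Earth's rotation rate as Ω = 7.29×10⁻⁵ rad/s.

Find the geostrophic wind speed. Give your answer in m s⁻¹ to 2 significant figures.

21 m s⁻¹

Coriolis parameter at 22°S:
f = 2Ω sin φ = 2 × 7.29×10⁻⁵ × sin 22° = 5.46×10⁻⁵ s⁻¹
Pressure gradient: |∂P/∂n| = 500 Pa / 601000 m = 8.32×10⁻⁴ Pa/m
Geostrophic balance (pressure-gradient force = Coriolis force):
V_g = (1/(fρ)) |∂P/∂n| = 8.32×10⁻⁴ / (5.46×10⁻⁵ × 0.722) = 21.1 m/s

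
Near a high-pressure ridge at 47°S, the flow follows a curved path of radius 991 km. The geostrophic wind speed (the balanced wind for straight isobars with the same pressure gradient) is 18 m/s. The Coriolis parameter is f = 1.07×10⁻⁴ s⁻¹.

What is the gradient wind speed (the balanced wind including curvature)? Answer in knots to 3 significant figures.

Around a high, pressure-gradient force acts outward with centrifugal, so Coriolis balances both:
fV = (1/ρ)|∂P/∂n| + V²/R  →  V² − fR·V + fR·V_g = 0
With fR = 1.07×10⁻⁴ × 991×10³ m = 106 m/s:
V = [fR − √((fR)² − 4 fR V_g)]/2 = [106 − √(106² − 4×106×18)]/2 = 23 m/s
Supergeostrophic (V > V_g = 18 m/s), as expected around a high.
Converting: 23 m/s × 1.944 = 44.7 knots

44.7 knots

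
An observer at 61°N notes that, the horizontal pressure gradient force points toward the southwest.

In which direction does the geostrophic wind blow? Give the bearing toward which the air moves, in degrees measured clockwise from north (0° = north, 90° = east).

The pressure-gradient force points toward the southwest (bearing 225°).
Geostrophic balance: in the Northern Hemisphere the Coriolis force deflects motion to the right, so the geostrophic wind blows 90° to the right of the pressure-gradient force (low pressure on the left).
Rotating 225° by 90° clockwise gives 315° — the wind blows toward the northwest.

315°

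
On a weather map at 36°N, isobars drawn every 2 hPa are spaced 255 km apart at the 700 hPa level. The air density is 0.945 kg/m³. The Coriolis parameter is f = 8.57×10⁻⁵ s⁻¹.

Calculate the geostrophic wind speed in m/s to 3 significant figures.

Pressure gradient: |∂P/∂n| = 200 Pa / 255000 m = 7.84×10⁻⁴ Pa/m
Geostrophic balance (pressure-gradient force = Coriolis force):
V_g = (1/(fρ)) |∂P/∂n| = 7.84×10⁻⁴ / (8.57×10⁻⁵ × 0.945) = 9.68 m/s

9.68 m/s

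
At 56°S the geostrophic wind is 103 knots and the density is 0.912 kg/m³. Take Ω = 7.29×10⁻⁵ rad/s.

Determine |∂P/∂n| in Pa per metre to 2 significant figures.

5.8×10⁻³ Pa/m

Coriolis parameter at 56°S:
f = 2Ω sin φ = 2 × 7.29×10⁻⁵ × sin 56° = 1.21×10⁻⁴ s⁻¹
Wind speed in SI: 103 knots = 53.0 m/s
Geostrophic balance rearranged: |∂P/∂n| = f ρ V_g
|∂P/∂n| = 1.21×10⁻⁴ × 0.912 × 53.0 = 5.84×10⁻³ Pa/m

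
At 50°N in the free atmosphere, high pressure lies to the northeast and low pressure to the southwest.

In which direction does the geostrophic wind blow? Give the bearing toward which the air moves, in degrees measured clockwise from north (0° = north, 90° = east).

315°

The pressure-gradient force points toward the southwest (bearing 225°).
Geostrophic balance: in the Northern Hemisphere the Coriolis force deflects motion to the right, so the geostrophic wind blows 90° to the right of the pressure-gradient force (low pressure on the left).
Rotating 225° by 90° clockwise gives 315° — the wind blows toward the northwest.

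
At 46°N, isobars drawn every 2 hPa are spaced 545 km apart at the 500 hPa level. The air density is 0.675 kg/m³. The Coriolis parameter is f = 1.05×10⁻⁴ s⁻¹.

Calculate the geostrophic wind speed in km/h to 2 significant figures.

Pressure gradient: |∂P/∂n| = 200 Pa / 545000 m = 3.67×10⁻⁴ Pa/m
Geostrophic balance (pressure-gradient force = Coriolis force):
V_g = (1/(fρ)) |∂P/∂n| = 3.67×10⁻⁴ / (1.05×10⁻⁴ × 0.675) = 5.18 m/s
Converting: 5.18 m/s × 3.6 = 19 km/h

19 km/h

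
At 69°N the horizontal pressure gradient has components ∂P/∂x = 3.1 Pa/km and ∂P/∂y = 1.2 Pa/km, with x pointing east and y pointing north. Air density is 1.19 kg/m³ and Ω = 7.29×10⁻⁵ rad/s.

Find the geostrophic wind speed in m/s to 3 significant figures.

20.5 m/s

Coriolis parameter at 69°N:
f = 2Ω sin φ = 2 × 7.29×10⁻⁵ × sin 69° = 1.36×10⁻⁴ s⁻¹
Component geostrophic relations (x east, y north):
u_g = −(1/(fρ)) ∂P/∂y,  v_g = (1/(fρ)) ∂P/∂x
u_g = −(1.2×10⁻³)/(1.36×10⁻⁴ × 1.19) = −7.41 m/s;  v_g = (3.1×10⁻³)/(1.36×10⁻⁴ × 1.19) = 19.1 m/s
|V_g| = √(u_g² + v_g²) = 20.5 m/s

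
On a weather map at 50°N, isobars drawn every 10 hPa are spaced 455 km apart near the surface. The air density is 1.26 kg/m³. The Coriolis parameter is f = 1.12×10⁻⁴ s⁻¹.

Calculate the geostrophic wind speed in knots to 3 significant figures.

Pressure gradient: |∂P/∂n| = 1000 Pa / 455000 m = 2.20×10⁻³ Pa/m
Geostrophic balance (pressure-gradient force = Coriolis force):
V_g = (1/(fρ)) |∂P/∂n| = 2.20×10⁻³ / (1.12×10⁻⁴ × 1.26) = 15.6 m/s
Converting: 15.6 m/s × 1.944 = 30.3 knots

30.3 knots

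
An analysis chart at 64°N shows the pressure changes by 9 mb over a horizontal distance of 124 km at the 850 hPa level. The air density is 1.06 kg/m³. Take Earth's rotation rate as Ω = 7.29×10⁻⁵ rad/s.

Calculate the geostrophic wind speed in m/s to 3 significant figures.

Coriolis parameter at 64°N:
f = 2Ω sin φ = 2 × 7.29×10⁻⁵ × sin 64° = 1.31×10⁻⁴ s⁻¹
Pressure gradient: |∂P/∂n| = 900 Pa / 124000 m = 7.26×10⁻³ Pa/m
Geostrophic balance (pressure-gradient force = Coriolis force):
V_g = (1/(fρ)) |∂P/∂n| = 7.26×10⁻³ / (1.31×10⁻⁴ × 1.06) = 52.3 m/s

52.3 m/s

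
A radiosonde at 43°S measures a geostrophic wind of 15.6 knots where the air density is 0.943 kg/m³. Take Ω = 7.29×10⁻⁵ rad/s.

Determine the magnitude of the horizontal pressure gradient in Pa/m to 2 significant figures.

7.5×10⁻⁴ Pa/m

Coriolis parameter at 43°S:
f = 2Ω sin φ = 2 × 7.29×10⁻⁵ × sin 43° = 9.94×10⁻⁵ s⁻¹
Wind speed in SI: 15.6 knots = 8.03 m/s
Geostrophic balance rearranged: |∂P/∂n| = f ρ V_g
|∂P/∂n| = 9.94×10⁻⁵ × 0.943 × 8.03 = 7.53×10⁻⁴ Pa/m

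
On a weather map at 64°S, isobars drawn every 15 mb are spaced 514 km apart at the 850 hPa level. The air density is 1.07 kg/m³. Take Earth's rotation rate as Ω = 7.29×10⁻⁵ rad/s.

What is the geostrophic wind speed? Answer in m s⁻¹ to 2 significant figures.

21 m s⁻¹

Coriolis parameter at 64°S:
f = 2Ω sin φ = 2 × 7.29×10⁻⁵ × sin 64° = 1.31×10⁻⁴ s⁻¹
Pressure gradient: |∂P/∂n| = 1500 Pa / 514000 m = 2.92×10⁻³ Pa/m
Geostrophic balance (pressure-gradient force = Coriolis force):
V_g = (1/(fρ)) |∂P/∂n| = 2.92×10⁻³ / (1.31×10⁻⁴ × 1.07) = 20.8 m/s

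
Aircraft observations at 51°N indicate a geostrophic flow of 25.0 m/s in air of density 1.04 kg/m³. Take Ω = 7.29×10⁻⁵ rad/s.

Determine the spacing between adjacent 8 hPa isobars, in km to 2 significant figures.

270 km

Coriolis parameter at 51°N:
f = 2Ω sin φ = 2 × 7.29×10⁻⁵ × sin 51° = 1.13×10⁻⁴ s⁻¹
Geostrophic balance rearranged: |∂P/∂n| = f ρ V_g
|∂P/∂n| = 1.13×10⁻⁴ × 1.04 × 25.0 = 2.95×10⁻³ Pa/m
Isobar spacing: Δn = ΔP/|∂P/∂n| = 800 Pa / 2.95×10⁻³ Pa/m = 271554 m ≈ 270 km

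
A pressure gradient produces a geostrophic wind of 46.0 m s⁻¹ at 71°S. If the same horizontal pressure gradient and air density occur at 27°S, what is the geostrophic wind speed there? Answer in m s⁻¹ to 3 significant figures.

95.8 m s⁻¹

With the same pressure gradient and density, V_g ∝ 1/f ∝ 1/sin φ.
V₂ = V₁ · sin φ₁ / sin φ₂ = 46.0 × sin 71° / sin 27°
V₂ = 46.0 × 0.9455/0.4540 = 95.8 m s⁻¹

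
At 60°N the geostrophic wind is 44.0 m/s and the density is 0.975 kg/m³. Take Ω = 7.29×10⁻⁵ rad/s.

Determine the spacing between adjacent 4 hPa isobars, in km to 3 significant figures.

Coriolis parameter at 60°N:
f = 2Ω sin φ = 2 × 7.29×10⁻⁵ × sin 60° = 1.26×10⁻⁴ s⁻¹
Geostrophic balance rearranged: |∂P/∂n| = f ρ V_g
|∂P/∂n| = 1.26×10⁻⁴ × 0.975 × 44.0 = 5.42×10⁻³ Pa/m
Isobar spacing: Δn = ΔP/|∂P/∂n| = 400 Pa / 5.42×10⁻³ Pa/m = 73844 m ≈ 73.8 km

73.8 km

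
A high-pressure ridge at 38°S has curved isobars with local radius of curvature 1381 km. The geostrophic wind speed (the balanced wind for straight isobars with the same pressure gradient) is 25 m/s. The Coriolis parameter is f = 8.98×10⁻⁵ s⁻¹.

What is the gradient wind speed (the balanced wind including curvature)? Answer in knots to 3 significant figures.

67.5 knots

Around a high, pressure-gradient force acts outward with centrifugal, so Coriolis balances both:
fV = (1/ρ)|∂P/∂n| + V²/R  →  V² − fR·V + fR·V_g = 0
With fR = 8.98×10⁻⁵ × 1381×10³ m = 124 m/s:
V = [fR − √((fR)² − 4 fR V_g)]/2 = [124 − √(124² − 4×124×25)]/2 = 34.7 m/s
Supergeostrophic (V > V_g = 25 m/s), as expected around a high.
Converting: 34.7 m/s × 1.944 = 67.5 knots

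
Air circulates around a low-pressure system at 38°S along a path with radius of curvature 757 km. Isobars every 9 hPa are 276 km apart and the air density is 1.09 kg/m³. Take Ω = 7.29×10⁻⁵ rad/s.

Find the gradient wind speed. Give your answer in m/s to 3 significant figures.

24.5 m/s

Coriolis parameter at 38°S:
f = 2Ω sin φ = 2 × 7.29×10⁻⁵ × sin 38° = 8.98×10⁻⁵ s⁻¹
Pressure gradient: |∂P/∂n| = 900 Pa / 276000 m = 3.26×10⁻³ Pa/m
Geostrophic speed: V_g = |∂P/∂n|/(fρ) = 3.26×10⁻³/(8.98×10⁻⁵ × 1.09) = 33.3 m/s
Around a low, centrifugal force acts outward with Coriolis, so pressure-gradient force balances both:
(1/ρ)|∂P/∂n| = fV + V²/R  →  V² + fR·V − fR·V_g = 0
With fR = 8.98×10⁻⁵ × 757×10³ m = 68.0 m/s:
V = [−fR + √((fR)² + 4 fR V_g)]/2 = [−68.0 + √(68.0² + 4×68.0×33.3)]/2 = 24.5 m/s
Subgeostrophic (V < V_g = 33.3 m/s), as expected around a low.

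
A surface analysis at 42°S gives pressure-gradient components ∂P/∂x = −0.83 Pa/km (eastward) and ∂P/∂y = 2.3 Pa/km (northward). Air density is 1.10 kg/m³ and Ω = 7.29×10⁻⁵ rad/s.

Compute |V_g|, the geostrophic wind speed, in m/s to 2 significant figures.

Coriolis parameter at 42°S:
f = 2Ω sin φ = 2 × 7.29×10⁻⁵ × sin 42° = 9.76×10⁻⁵ s⁻¹
In the Southern Hemisphere f is negative: f = −9.76×10⁻⁵ s⁻¹.
Component geostrophic relations (x east, y north):
u_g = −(1/(fρ)) ∂P/∂y,  v_g = (1/(fρ)) ∂P/∂x
u_g = −(2.3×10⁻³)/(−9.76×10⁻⁵ × 1.10) = 21.4 m/s;  v_g = (−0.83×10⁻³)/(−9.76×10⁻⁵ × 1.10) = 7.73 m/s
|V_g| = √(u_g² + v_g²) = 22.8 m/s

23 m/s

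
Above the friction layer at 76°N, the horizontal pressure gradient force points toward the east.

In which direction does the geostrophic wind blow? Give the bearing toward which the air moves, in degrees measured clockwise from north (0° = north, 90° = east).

The pressure-gradient force points toward the east (bearing 090°).
Geostrophic balance: in the Northern Hemisphere the Coriolis force deflects motion to the right, so the geostrophic wind blows 90° to the right of the pressure-gradient force (low pressure on the left).
Rotating 090° by 90° clockwise gives 180° — the wind blows toward the south.

180°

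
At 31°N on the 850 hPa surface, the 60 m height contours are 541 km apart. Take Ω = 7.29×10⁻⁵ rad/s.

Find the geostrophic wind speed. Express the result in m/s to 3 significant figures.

14.5 m/s

Coriolis parameter at 31°N:
f = 2Ω sin φ = 2 × 7.29×10⁻⁵ × sin 31° = 7.51×10⁻⁵ s⁻¹
Height gradient: |∂Z/∂n| = 60 m / 541000 m = 1.11×10⁻⁴
On a pressure surface, geostrophic balance gives V_g = (g/f)|∂Z/∂n|:
V_g = 9.81 × 1.11×10⁻⁴ / 7.51×10⁻⁵ = 14.5 m/s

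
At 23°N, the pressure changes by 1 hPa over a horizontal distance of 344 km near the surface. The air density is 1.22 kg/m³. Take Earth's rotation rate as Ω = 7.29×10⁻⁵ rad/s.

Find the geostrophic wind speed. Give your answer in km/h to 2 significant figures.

15 km/h

Coriolis parameter at 23°N:
f = 2Ω sin φ = 2 × 7.29×10⁻⁵ × sin 23° = 5.70×10⁻⁵ s⁻¹
Pressure gradient: |∂P/∂n| = 100 Pa / 344000 m = 2.91×10⁻⁴ Pa/m
Geostrophic balance (pressure-gradient force = Coriolis force):
V_g = (1/(fρ)) |∂P/∂n| = 2.91×10⁻⁴ / (5.70×10⁻⁵ × 1.22) = 4.18 m/s
Converting: 4.18 m/s × 3.6 = 15 km/h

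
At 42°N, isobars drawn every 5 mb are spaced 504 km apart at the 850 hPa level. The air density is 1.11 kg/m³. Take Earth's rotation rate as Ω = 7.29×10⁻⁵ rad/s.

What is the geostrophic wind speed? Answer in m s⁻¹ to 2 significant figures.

9.2 m s⁻¹

Coriolis parameter at 42°N:
f = 2Ω sin φ = 2 × 7.29×10⁻⁵ × sin 42° = 9.76×10⁻⁵ s⁻¹
Pressure gradient: |∂P/∂n| = 500 Pa / 504000 m = 9.92×10⁻⁴ Pa/m
Geostrophic balance (pressure-gradient force = Coriolis force):
V_g = (1/(fρ)) |∂P/∂n| = 9.92×10⁻⁴ / (9.76×10⁻⁵ × 1.11) = 9.16 m/s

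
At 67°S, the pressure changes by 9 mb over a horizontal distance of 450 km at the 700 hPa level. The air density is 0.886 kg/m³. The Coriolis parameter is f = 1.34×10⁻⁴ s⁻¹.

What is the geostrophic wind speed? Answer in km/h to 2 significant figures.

61 km/h

Pressure gradient: |∂P/∂n| = 900 Pa / 450000 m = 2.00×10⁻³ Pa/m
Geostrophic balance (pressure-gradient force = Coriolis force):
V_g = (1/(fρ)) |∂P/∂n| = 2.00×10⁻³ / (1.34×10⁻⁴ × 0.886) = 16.8 m/s
Converting: 16.8 m/s × 3.6 = 61 km/h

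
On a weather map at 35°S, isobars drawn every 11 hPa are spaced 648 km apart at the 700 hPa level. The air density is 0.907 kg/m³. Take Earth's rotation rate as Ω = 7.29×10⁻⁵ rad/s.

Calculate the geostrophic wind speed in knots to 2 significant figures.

Coriolis parameter at 35°S:
f = 2Ω sin φ = 2 × 7.29×10⁻⁵ × sin 35° = 8.36×10⁻⁵ s⁻¹
Pressure gradient: |∂P/∂n| = 1100 Pa / 648000 m = 1.70×10⁻³ Pa/m
Geostrophic balance (pressure-gradient force = Coriolis force):
V_g = (1/(fρ)) |∂P/∂n| = 1.70×10⁻³ / (8.36×10⁻⁵ × 0.907) = 22.4 m/s
Converting: 22.4 m/s × 1.944 = 44 knots

44 knots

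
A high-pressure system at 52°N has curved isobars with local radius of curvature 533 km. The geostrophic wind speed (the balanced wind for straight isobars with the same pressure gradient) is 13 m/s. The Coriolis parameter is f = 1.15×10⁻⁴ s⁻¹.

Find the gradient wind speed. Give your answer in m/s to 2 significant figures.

19 m/s

Around a high, pressure-gradient force acts outward with centrifugal, so Coriolis balances both:
fV = (1/ρ)|∂P/∂n| + V²/R  →  V² − fR·V + fR·V_g = 0
With fR = 1.15×10⁻⁴ × 533×10³ m = 61.3 m/s:
V = [fR − √((fR)² − 4 fR V_g)]/2 = [61.3 − √(61.3² − 4×61.3×13)]/2 = 18.7 m/s
Supergeostrophic (V > V_g = 13 m/s), as expected around a high.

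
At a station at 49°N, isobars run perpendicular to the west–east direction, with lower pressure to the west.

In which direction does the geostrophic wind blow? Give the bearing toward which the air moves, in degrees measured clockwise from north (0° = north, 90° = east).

The pressure-gradient force points toward the west (bearing 270°).
Geostrophic balance: in the Northern Hemisphere the Coriolis force deflects motion to the right, so the geostrophic wind blows 90° to the right of the pressure-gradient force (low pressure on the left).
Rotating 270° by 90° clockwise gives 000° — the wind blows toward the north.

000°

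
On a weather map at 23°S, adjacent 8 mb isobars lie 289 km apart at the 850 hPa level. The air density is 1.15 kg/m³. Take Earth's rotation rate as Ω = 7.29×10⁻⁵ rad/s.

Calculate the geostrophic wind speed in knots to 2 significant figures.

82 knots

Coriolis parameter at 23°S:
f = 2Ω sin φ = 2 × 7.29×10⁻⁵ × sin 23° = 5.70×10⁻⁵ s⁻¹
Pressure gradient: |∂P/∂n| = 800 Pa / 289000 m = 2.77×10⁻³ Pa/m
Geostrophic balance (pressure-gradient force = Coriolis force):
V_g = (1/(fρ)) |∂P/∂n| = 2.77×10⁻³ / (5.70×10⁻⁵ × 1.15) = 42.3 m/s
Converting: 42.3 m/s × 1.944 = 82 knots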